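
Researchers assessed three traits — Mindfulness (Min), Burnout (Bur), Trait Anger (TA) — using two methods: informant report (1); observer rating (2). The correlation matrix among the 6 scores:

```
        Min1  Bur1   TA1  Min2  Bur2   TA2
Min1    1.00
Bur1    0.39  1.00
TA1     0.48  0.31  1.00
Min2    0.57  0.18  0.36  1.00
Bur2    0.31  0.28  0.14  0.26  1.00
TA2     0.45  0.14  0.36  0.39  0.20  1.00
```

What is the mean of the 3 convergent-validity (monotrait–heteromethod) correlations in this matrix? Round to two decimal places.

Convergent values: 0.57, 0.28, 0.36; mean = 1.21/3 = 0.40.

0.40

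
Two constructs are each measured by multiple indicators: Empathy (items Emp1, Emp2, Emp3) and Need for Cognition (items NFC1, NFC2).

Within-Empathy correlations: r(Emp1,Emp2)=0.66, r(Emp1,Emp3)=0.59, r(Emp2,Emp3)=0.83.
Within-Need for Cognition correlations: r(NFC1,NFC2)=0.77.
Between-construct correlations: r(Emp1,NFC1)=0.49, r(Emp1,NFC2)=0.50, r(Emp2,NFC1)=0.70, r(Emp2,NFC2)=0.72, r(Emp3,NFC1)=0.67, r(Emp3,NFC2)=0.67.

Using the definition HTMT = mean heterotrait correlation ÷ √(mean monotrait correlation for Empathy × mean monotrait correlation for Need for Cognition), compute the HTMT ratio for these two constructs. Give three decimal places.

0.855

Mean heterotrait r = 3.75/6 = 0.6250.
Mean within-Emp = 2.08/3 = 0.6933; mean within-NFC = 0.77/1 = 0.7700.
Geometric mean = √(0.6933 × 0.7700) = 0.7306.
HTMT = 0.6250 / 0.7306 = 0.855.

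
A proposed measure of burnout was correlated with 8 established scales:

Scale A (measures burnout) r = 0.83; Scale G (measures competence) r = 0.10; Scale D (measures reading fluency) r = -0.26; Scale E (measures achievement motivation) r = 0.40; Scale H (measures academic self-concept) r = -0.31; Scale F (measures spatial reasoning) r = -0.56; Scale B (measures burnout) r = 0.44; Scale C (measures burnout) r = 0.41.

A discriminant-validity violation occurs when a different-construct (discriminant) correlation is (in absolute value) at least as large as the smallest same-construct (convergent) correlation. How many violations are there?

1

Convergent (same construct = burnout): Scale A, Scale B, Scale C.
Smallest convergent = 0.41. Discriminant |r|: 0.10, 0.26, 0.40, 0.31, 0.56; count ≥ 0.41 → 1.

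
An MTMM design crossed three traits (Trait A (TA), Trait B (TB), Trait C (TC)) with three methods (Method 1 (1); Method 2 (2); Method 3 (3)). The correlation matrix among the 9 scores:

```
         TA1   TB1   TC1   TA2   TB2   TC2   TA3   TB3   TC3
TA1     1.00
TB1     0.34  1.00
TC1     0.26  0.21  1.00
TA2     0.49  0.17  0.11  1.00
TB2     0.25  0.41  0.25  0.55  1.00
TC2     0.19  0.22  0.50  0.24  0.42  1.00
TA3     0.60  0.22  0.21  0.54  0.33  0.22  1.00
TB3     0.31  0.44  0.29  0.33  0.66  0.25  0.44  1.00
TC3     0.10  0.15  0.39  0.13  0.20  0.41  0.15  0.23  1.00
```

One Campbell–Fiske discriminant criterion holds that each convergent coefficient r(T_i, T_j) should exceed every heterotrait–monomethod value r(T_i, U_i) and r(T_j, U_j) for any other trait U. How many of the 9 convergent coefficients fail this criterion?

5

Convergent coefficients and their comparison sets:
TA (methods 1·2): 0.49 vs {0.34, 0.55, 0.26, 0.24} → fail.
TA (methods 1·3): 0.60 vs {0.34, 0.44, 0.26, 0.15} → pass.
TA (methods 2·3): 0.54 vs {0.55, 0.44, 0.24, 0.15} → fail.
TB (methods 1·2): 0.41 vs {0.34, 0.55, 0.21, 0.42} → fail.
TB (methods 1·3): 0.44 vs {0.34, 0.44, 0.21, 0.23} → fail.
TB (methods 2·3): 0.66 vs {0.55, 0.44, 0.42, 0.23} → pass.
TC (methods 1·2): 0.50 vs {0.26, 0.24, 0.21, 0.42} → pass.
TC (methods 1·3): 0.39 vs {0.26, 0.15, 0.21, 0.23} → pass.
TC (methods 2·3): 0.41 vs {0.24, 0.15, 0.42, 0.23} → fail.
5 of 9 fail.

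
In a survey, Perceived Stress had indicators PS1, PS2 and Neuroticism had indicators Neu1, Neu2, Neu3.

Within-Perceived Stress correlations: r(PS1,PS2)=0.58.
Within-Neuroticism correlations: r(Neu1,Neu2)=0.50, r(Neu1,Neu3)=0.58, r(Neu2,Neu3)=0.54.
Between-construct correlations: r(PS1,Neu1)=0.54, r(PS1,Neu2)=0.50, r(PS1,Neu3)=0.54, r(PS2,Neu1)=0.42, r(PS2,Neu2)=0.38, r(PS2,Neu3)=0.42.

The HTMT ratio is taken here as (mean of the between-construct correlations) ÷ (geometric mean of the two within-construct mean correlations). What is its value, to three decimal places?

0.834

Mean heterotrait r = 2.80/6 = 0.4667.
Mean within-PS = 0.58/1 = 0.5800; mean within-Neu = 1.62/3 = 0.5400.
Geometric mean = √(0.5800 × 0.5400) = 0.5596.
HTMT = 0.4667 / 0.5596 = 0.834.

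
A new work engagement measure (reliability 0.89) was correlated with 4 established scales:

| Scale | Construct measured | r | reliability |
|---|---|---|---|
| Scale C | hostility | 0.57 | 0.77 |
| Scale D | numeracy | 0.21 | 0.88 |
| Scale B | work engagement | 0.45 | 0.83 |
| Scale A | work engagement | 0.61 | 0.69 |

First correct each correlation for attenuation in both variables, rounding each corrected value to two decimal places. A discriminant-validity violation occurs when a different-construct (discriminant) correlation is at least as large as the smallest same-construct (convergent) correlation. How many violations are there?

1

Disattenuated r (r / √(r_scale · r_new)):
  Scale C (disc): 0.57 / √(0.77·0.89) = 0.69
  Scale D (disc): 0.21 / √(0.88·0.89) = 0.24
  Scale B (conv): 0.45 / √(0.83·0.89) = 0.52
  Scale A (conv): 0.61 / √(0.69·0.89) = 0.78
Smallest convergent = 0.52. Discriminant values: 0.69, 0.24; count ≥ 0.52 → 1.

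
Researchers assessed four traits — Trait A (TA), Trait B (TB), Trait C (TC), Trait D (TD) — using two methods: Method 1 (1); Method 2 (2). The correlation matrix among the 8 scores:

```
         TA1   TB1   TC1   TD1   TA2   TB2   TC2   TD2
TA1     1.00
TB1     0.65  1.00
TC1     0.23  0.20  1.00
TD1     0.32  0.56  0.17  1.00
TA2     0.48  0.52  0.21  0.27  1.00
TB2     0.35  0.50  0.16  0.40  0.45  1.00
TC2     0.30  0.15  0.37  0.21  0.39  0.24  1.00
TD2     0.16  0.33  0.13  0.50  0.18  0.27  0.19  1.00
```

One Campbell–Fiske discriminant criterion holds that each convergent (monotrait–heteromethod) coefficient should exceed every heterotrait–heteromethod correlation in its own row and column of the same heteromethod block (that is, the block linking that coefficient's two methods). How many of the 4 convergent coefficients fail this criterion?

Checking each validity diagonal entry against its comparison values:
TA (methods 1·2): 0.48 vs {0.35, 0.52, 0.30, 0.21, 0.16, 0.27} → fail.
TB (methods 1·2): 0.50 vs {0.52, 0.35, 0.15, 0.16, 0.33, 0.40} → fail.
TC (methods 1·2): 0.37 vs {0.21, 0.30, 0.16, 0.15, 0.13, 0.21} → pass.
TD (methods 1·2): 0.50 vs {0.27, 0.16, 0.40, 0.33, 0.21, 0.13} → pass.
2 of 4 fail.

2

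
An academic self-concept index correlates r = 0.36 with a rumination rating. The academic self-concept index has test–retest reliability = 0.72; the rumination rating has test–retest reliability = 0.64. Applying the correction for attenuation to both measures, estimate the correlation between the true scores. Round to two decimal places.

r_true = r_obs / √(r_xx · r_yy) = 0.36 / √(0.72 × 0.64) = 0.36 / √0.4608 = 0.36 / 0.6788 ≈ 0.53.

0.53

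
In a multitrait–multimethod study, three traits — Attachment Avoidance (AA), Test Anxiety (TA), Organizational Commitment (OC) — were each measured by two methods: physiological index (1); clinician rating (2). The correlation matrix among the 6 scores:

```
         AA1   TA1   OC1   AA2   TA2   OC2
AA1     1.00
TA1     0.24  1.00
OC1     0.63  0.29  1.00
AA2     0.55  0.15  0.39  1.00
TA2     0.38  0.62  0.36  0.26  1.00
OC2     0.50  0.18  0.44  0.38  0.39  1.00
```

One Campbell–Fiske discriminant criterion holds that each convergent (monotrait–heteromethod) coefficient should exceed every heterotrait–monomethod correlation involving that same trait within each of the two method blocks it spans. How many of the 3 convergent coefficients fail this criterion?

2

Convergent coefficients and their comparison sets:
AA (methods 1·2): 0.55 vs {0.24, 0.26, 0.63, 0.38} → fail.
TA (methods 1·2): 0.62 vs {0.24, 0.26, 0.29, 0.39} → pass.
OC (methods 1·2): 0.44 vs {0.63, 0.38, 0.29, 0.39} → fail.
2 of 3 fail.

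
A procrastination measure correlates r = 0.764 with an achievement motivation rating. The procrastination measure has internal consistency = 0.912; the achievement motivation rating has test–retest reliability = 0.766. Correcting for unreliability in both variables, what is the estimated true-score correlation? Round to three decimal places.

0.914

r_true = r_obs / √(r_xx · r_yy) = 0.764 / √(0.912 × 0.766) = 0.764 / √0.698592 = 0.764 / 0.8358 ≈ 0.914.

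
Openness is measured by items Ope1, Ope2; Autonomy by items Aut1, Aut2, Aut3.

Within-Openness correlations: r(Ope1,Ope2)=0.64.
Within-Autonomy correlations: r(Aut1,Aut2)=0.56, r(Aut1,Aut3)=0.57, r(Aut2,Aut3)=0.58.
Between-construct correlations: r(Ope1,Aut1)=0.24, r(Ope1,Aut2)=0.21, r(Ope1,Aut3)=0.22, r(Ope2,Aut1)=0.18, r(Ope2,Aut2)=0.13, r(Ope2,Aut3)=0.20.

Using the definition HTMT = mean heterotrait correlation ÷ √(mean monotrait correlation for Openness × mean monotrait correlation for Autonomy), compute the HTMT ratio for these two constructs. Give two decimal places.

Between-construct mean = 1.18/6 = 0.1967.
Mean within-Ope = 0.64/1 = 0.6400; mean within-Aut = 1.71/3 = 0.5700.
Geometric mean = √(0.6400 × 0.5700) = 0.6040.
HTMT = 0.1967 / 0.6040 = 0.33.

0.33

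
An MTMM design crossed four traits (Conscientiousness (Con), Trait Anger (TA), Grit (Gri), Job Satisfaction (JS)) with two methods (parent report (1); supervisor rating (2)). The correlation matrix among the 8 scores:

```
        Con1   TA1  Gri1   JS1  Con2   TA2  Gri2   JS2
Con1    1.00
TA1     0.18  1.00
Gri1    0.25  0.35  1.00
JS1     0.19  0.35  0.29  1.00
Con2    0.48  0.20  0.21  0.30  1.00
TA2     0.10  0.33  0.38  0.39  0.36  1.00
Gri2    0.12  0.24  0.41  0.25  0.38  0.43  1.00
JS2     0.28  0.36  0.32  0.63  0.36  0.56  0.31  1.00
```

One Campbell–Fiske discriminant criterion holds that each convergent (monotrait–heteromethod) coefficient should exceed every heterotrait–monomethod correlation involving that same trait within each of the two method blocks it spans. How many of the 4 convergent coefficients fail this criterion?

2

Convergent coefficients and their comparison sets:
Con (methods 1·2): 0.48 vs {0.18, 0.36, 0.25, 0.38, 0.19, 0.36} → pass.
TA (methods 1·2): 0.33 vs {0.18, 0.36, 0.35, 0.43, 0.35, 0.56} → fail.
Gri (methods 1·2): 0.41 vs {0.25, 0.38, 0.35, 0.43, 0.29, 0.31} → fail.
JS (methods 1·2): 0.63 vs {0.19, 0.36, 0.35, 0.56, 0.29, 0.31} → pass.
2 of 4 fail.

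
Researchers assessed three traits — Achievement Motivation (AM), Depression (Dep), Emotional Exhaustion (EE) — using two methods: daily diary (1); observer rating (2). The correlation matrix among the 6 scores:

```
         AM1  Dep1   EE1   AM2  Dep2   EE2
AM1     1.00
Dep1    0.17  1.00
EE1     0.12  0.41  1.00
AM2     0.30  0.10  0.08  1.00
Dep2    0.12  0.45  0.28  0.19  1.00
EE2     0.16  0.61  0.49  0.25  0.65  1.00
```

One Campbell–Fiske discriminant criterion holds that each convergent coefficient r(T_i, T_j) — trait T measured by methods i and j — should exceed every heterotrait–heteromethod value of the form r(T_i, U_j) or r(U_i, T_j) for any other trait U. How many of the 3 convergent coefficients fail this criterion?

Checking each validity diagonal entry against its comparison values:
AM (methods 1·2): 0.30 vs {0.12, 0.10, 0.16, 0.08} → pass.
Dep (methods 1·2): 0.45 vs {0.10, 0.12, 0.61, 0.28} → fail.
EE (methods 1·2): 0.49 vs {0.08, 0.16, 0.28, 0.61} → fail.
2 of 3 fail.

2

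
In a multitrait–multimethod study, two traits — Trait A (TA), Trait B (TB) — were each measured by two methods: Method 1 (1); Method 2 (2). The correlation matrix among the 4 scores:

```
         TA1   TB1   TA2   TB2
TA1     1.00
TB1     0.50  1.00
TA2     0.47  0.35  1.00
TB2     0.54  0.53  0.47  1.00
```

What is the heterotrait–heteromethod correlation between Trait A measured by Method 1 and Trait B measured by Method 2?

Different traits and methods: r(TA1, TB2) = 0.54.

0.54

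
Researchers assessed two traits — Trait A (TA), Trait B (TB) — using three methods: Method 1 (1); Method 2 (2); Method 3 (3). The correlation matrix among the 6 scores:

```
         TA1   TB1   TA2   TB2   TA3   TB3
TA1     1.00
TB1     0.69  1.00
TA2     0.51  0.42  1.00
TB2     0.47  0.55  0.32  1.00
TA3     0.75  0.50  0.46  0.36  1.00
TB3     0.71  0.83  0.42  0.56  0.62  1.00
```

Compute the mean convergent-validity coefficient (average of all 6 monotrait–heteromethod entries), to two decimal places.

Convergent values: 0.51, 0.75, 0.46, 0.55, 0.83, 0.56; mean = 3.66/6 = 0.61.

0.61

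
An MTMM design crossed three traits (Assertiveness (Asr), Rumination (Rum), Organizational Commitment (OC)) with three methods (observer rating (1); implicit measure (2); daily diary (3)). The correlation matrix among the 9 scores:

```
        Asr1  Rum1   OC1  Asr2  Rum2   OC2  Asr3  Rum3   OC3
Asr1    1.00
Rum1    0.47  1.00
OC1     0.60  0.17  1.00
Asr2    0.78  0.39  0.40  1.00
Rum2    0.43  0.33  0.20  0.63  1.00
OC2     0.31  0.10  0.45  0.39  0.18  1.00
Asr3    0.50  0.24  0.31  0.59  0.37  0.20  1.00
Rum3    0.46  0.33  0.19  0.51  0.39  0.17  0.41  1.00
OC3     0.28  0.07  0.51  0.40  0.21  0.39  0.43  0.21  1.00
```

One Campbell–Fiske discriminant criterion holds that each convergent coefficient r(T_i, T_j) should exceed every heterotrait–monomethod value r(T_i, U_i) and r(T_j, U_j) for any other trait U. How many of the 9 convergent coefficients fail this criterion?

Each convergent coefficient versus the relevant comparison correlations:
Asr (methods 1·2): 0.78 vs {0.47, 0.63, 0.60, 0.39} → pass.
Asr (methods 1·3): 0.50 vs {0.47, 0.41, 0.60, 0.43} → fail.
Asr (methods 2·3): 0.59 vs {0.63, 0.41, 0.39, 0.43} → fail.
Rum (methods 1·2): 0.33 vs {0.47, 0.63, 0.17, 0.18} → fail.
Rum (methods 1·3): 0.33 vs {0.47, 0.41, 0.17, 0.21} → fail.
Rum (methods 2·3): 0.39 vs {0.63, 0.41, 0.18, 0.21} → fail.
OC (methods 1·2): 0.45 vs {0.60, 0.39, 0.17, 0.18} → fail.
OC (methods 1·3): 0.51 vs {0.60, 0.43, 0.17, 0.21} → fail.
OC (methods 2·3): 0.39 vs {0.39, 0.43, 0.18, 0.21} → fail.
8 of 9 fail.

8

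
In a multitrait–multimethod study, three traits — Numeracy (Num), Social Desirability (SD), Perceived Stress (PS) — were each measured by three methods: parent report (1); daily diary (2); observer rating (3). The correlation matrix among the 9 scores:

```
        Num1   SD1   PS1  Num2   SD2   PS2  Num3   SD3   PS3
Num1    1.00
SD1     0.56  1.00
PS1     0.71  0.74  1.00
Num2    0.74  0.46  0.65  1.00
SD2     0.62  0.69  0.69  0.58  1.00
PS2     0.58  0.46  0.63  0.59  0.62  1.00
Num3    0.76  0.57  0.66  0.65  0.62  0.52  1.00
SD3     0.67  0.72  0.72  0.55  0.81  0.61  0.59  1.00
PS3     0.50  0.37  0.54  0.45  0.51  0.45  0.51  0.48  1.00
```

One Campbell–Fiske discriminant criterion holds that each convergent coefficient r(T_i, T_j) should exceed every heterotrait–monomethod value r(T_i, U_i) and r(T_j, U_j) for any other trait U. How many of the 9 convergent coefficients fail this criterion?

Each convergent coefficient versus the relevant comparison correlations:
Num (methods 1·2): 0.74 vs {0.56, 0.58, 0.71, 0.59} → pass.
Num (methods 1·3): 0.76 vs {0.56, 0.59, 0.71, 0.51} → pass.
Num (methods 2·3): 0.65 vs {0.58, 0.59, 0.59, 0.51} → pass.
SD (methods 1·2): 0.69 vs {0.56, 0.58, 0.74, 0.62} → fail.
SD (methods 1·3): 0.72 vs {0.56, 0.59, 0.74, 0.48} → fail.
SD (methods 2·3): 0.81 vs {0.58, 0.59, 0.62, 0.48} → pass.
PS (methods 1·2): 0.63 vs {0.71, 0.59, 0.74, 0.62} → fail.
PS (methods 1·3): 0.54 vs {0.71, 0.51, 0.74, 0.48} → fail.
PS (methods 2·3): 0.45 vs {0.59, 0.51, 0.62, 0.48} → fail.
5 of 9 fail.

5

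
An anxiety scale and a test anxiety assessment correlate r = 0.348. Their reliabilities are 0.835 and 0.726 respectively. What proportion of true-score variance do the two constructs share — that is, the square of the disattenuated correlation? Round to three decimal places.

Disattenuated r = 0.348 / √(0.835 × 0.726) = 0.348 / 0.7786 = 0.4470.
Shared true-score variance = 0.4470² = 0.1998 ≈ 0.200.

0.200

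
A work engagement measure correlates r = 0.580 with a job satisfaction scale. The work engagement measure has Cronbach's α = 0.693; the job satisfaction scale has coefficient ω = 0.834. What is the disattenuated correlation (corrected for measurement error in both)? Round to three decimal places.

0.763

r_true = r_obs / √(r_xx · r_yy) = 0.580 / √(0.693 × 0.834) = 0.580 / √0.577962 = 0.580 / 0.7602 ≈ 0.763.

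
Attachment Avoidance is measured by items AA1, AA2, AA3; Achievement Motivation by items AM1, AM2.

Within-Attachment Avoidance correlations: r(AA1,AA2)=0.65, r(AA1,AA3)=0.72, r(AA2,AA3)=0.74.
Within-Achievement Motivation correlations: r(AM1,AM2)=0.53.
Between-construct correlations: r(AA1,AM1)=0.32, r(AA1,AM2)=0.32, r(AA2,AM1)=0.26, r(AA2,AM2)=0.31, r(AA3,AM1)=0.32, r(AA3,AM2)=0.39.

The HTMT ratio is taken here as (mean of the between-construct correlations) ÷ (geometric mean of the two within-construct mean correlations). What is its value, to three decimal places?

Between-construct mean = 1.92/6 = 0.3200.
Mean within-AA = 2.11/3 = 0.7033; mean within-AM = 0.53/1 = 0.5300.
Geometric mean = √(0.7033 × 0.5300) = 0.6105.
HTMT = 0.3200 / 0.6105 = 0.524.

0.524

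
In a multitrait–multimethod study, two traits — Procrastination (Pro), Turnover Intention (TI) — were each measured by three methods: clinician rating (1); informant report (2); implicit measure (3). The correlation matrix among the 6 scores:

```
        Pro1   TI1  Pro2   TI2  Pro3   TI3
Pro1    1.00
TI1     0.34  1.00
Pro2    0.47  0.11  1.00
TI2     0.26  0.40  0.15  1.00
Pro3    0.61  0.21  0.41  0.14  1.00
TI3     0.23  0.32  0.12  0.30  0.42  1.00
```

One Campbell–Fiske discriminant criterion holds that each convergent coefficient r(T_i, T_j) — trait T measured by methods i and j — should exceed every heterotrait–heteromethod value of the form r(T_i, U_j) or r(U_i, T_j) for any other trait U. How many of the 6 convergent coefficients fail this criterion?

0

Each convergent coefficient versus the relevant comparison correlations:
Pro (methods 1·2): 0.47 vs {0.26, 0.11} → pass.
Pro (methods 1·3): 0.61 vs {0.23, 0.21} → pass.
Pro (methods 2·3): 0.41 vs {0.12, 0.14} → pass.
TI (methods 1·2): 0.40 vs {0.11, 0.26} → pass.
TI (methods 1·3): 0.32 vs {0.21, 0.23} → pass.
TI (methods 2·3): 0.30 vs {0.14, 0.12} → pass.
0 of 6 fail.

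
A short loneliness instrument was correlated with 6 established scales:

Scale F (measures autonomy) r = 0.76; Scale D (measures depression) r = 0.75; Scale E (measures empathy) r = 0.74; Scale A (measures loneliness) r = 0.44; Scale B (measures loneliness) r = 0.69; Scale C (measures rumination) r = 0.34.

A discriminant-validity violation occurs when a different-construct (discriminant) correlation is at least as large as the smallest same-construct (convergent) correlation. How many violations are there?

3

Convergent (same construct = loneliness): Scale A, Scale B.
Smallest convergent = 0.44. Discriminant values: 0.76, 0.75, 0.74, 0.34; count ≥ 0.44 → 3.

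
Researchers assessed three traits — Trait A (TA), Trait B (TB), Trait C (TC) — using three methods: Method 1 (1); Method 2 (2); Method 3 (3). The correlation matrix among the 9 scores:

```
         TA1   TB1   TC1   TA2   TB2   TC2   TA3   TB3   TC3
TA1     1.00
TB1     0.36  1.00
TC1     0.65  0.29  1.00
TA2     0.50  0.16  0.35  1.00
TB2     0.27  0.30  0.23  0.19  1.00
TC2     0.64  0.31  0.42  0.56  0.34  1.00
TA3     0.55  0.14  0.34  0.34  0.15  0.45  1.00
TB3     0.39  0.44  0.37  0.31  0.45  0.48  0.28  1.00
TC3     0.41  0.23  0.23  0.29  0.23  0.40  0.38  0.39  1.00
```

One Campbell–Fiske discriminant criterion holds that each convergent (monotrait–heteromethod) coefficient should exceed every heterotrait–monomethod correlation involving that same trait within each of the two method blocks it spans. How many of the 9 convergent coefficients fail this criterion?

Convergent coefficients and their comparison sets:
TA (methods 1·2): 0.50 vs {0.36, 0.19, 0.65, 0.56} → fail.
TA (methods 1·3): 0.55 vs {0.36, 0.28, 0.65, 0.38} → fail.
TA (methods 2·3): 0.34 vs {0.19, 0.28, 0.56, 0.38} → fail.
TB (methods 1·2): 0.30 vs {0.36, 0.19, 0.29, 0.34} → fail.
TB (methods 1·3): 0.44 vs {0.36, 0.28, 0.29, 0.39} → pass.
TB (methods 2·3): 0.45 vs {0.19, 0.28, 0.34, 0.39} → pass.
TC (methods 1·2): 0.42 vs {0.65, 0.56, 0.29, 0.34} → fail.
TC (methods 1·3): 0.23 vs {0.65, 0.38, 0.29, 0.39} → fail.
TC (methods 2·3): 0.40 vs {0.56, 0.38, 0.34, 0.39} → fail.
7 of 9 fail.

7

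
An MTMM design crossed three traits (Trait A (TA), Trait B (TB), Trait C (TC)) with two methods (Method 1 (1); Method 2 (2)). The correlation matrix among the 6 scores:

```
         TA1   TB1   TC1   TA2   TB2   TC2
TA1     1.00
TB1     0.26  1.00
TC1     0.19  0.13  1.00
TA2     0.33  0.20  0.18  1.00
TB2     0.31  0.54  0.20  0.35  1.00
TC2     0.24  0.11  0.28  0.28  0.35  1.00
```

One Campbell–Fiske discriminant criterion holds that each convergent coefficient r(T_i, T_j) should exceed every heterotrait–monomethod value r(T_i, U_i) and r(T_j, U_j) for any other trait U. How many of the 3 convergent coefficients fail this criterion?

2

Each convergent coefficient versus the relevant comparison correlations:
TA (methods 1·2): 0.33 vs {0.26, 0.35, 0.19, 0.28} → fail.
TB (methods 1·2): 0.54 vs {0.26, 0.35, 0.13, 0.35} → pass.
TC (methods 1·2): 0.28 vs {0.19, 0.28, 0.13, 0.35} → fail.
2 of 3 fail.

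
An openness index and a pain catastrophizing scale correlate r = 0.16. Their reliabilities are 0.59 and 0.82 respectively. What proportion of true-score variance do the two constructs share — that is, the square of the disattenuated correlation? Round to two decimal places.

0.05

Disattenuated r = 0.16 / √(0.59 × 0.82) = 0.16 / 0.6956 = 0.2300.
Shared true-score variance = 0.2300² = 0.0529 ≈ 0.05.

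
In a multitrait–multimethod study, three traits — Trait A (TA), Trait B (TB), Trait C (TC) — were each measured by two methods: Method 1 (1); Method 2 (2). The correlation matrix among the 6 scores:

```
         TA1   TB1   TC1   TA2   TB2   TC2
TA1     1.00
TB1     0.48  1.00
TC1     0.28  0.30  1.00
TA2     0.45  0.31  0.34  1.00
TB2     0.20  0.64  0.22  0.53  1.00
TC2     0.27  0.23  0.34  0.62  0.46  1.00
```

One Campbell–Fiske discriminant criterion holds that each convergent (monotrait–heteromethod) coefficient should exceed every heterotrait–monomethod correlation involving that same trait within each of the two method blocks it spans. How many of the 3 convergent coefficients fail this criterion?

2

Checking each validity diagonal entry against its comparison values:
TA (methods 1·2): 0.45 vs {0.48, 0.53, 0.28, 0.62} → fail.
TB (methods 1·2): 0.64 vs {0.48, 0.53, 0.30, 0.46} → pass.
TC (methods 1·2): 0.34 vs {0.28, 0.62, 0.30, 0.46} → fail.
2 of 3 fail.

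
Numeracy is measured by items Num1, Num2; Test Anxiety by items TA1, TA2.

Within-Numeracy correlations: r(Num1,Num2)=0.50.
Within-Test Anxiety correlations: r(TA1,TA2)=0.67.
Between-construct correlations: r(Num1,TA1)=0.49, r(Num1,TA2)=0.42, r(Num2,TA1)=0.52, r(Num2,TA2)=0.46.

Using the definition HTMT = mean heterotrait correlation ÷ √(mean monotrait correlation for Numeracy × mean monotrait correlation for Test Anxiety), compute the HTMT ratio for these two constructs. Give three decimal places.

0.816

Mean between = 1.89/4 = 0.4725.
Mean within-Num = 0.50/1 = 0.5000; mean within-TA = 0.67/1 = 0.6700.
Geometric mean = √(0.5000 × 0.6700) = 0.5788.
HTMT = 0.4725 / 0.5788 = 0.816.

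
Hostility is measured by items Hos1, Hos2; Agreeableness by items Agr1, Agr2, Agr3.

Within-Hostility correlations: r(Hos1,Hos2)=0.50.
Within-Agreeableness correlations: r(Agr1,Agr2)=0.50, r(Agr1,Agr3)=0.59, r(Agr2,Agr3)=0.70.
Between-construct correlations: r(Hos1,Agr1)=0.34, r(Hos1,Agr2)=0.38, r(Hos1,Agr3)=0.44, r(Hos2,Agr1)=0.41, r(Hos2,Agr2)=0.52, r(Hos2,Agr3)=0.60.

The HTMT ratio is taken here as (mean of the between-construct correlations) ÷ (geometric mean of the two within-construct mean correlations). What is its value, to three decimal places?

0.821

Mean heterotrait r = 2.69/6 = 0.4483.
Mean within-Hos = 0.50/1 = 0.5000; mean within-Agr = 1.79/3 = 0.5967.
Geometric mean = √(0.5000 × 0.5967) = 0.5462.
HTMT = 0.4483 / 0.5462 = 0.821.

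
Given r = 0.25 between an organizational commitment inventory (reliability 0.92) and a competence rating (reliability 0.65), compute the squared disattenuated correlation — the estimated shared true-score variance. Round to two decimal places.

0.10

Disattenuated r = 0.25 / √(0.92 × 0.65) = 0.25 / 0.7733 = 0.3233.
Shared true-score variance = 0.3233² = 0.1045 ≈ 0.10.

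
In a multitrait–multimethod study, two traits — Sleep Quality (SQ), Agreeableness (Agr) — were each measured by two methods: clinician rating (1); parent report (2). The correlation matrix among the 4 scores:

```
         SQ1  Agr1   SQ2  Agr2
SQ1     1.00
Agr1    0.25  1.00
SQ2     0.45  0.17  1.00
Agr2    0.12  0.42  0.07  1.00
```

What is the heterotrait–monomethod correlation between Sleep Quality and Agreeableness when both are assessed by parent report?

Different traits, same method: r(SQ2, Agr2) = 0.07.

0.07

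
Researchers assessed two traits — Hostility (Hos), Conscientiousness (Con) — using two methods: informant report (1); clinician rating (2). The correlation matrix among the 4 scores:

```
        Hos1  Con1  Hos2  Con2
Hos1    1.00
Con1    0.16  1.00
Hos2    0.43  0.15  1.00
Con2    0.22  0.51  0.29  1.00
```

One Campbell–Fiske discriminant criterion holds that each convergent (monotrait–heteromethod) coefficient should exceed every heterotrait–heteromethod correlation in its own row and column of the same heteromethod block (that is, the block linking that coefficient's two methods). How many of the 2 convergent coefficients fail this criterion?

Each convergent coefficient versus the relevant comparison correlations:
Hos (methods 1·2): 0.43 vs {0.22, 0.15} → pass.
Con (methods 1·2): 0.51 vs {0.15, 0.22} → pass.
0 of 2 fail.

0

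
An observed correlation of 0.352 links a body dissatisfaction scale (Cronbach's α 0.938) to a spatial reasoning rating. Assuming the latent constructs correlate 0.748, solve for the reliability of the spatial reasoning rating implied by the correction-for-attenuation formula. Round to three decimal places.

0.236

r_true = r_obs / √(r_xx · r_yy) ⇒ 0.748 = 0.352 / √(0.938 · r_yy).
√(0.938 · r_yy) = 0.352 / 0.748 = 0.4706; 0.938 · r_yy = 0.2215; r_yy = 0.2215 / 0.938 ≈ 0.236.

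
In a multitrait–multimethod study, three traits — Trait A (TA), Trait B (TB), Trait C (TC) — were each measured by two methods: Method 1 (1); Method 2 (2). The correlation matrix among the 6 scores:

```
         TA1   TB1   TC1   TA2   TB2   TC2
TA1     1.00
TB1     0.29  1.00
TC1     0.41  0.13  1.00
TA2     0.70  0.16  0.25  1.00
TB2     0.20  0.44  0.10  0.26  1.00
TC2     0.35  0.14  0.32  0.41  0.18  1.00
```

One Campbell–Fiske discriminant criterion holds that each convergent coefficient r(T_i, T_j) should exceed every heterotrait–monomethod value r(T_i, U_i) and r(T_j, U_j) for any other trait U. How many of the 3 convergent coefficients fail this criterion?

1

Checking each validity diagonal entry against its comparison values:
TA (methods 1·2): 0.70 vs {0.29, 0.26, 0.41, 0.41} → pass.
TB (methods 1·2): 0.44 vs {0.29, 0.26, 0.13, 0.18} → pass.
TC (methods 1·2): 0.32 vs {0.41, 0.41, 0.13, 0.18} → fail.
1 of 3 fail.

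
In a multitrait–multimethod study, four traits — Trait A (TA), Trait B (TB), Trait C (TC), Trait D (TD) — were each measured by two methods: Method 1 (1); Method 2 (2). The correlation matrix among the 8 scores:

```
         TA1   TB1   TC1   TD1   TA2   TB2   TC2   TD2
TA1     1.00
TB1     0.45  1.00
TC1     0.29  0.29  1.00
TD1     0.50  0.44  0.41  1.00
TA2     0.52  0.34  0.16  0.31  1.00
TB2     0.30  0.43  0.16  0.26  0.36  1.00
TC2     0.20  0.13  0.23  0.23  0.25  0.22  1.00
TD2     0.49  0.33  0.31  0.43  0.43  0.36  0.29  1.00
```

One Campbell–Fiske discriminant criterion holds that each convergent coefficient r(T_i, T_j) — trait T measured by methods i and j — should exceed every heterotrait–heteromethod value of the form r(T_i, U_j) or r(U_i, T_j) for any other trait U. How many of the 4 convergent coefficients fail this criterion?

2

Each convergent coefficient versus the relevant comparison correlations:
TA (methods 1·2): 0.52 vs {0.30, 0.34, 0.20, 0.16, 0.49, 0.31} → pass.
TB (methods 1·2): 0.43 vs {0.34, 0.30, 0.13, 0.16, 0.33, 0.26} → pass.
TC (methods 1·2): 0.23 vs {0.16, 0.20, 0.16, 0.13, 0.31, 0.23} → fail.
TD (methods 1·2): 0.43 vs {0.31, 0.49, 0.26, 0.33, 0.23, 0.31} → fail.
2 of 4 fail.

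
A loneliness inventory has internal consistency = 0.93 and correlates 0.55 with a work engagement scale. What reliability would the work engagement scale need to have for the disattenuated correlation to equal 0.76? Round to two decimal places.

r_true = r_obs / √(r_xx · r_yy) ⇒ 0.76 = 0.55 / √(0.93 · r_yy).
√(0.93 · r_yy) = 0.55 / 0.76 = 0.7237; 0.93 · r_yy = 0.5237; r_yy = 0.5237 / 0.93 ≈ 0.56.

0.56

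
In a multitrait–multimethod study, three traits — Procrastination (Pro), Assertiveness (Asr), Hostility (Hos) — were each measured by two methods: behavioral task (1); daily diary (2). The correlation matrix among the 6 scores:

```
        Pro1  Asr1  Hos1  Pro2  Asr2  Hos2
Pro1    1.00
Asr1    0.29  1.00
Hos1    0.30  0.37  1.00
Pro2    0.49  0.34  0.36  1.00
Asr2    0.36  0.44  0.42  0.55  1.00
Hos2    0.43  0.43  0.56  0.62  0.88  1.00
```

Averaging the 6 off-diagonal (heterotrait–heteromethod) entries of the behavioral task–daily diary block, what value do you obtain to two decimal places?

HTHM values (method 1 × method 2): 0.36, 0.43, 0.34, 0.43, 0.36, 0.42; mean = 2.34/6 = 0.39.

0.39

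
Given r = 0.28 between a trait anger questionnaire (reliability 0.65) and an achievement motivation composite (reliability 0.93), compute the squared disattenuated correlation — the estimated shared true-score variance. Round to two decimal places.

Disattenuated r = 0.28 / √(0.65 × 0.93) = 0.28 / 0.7775 = 0.3601.
Shared true-score variance = 0.3601² = 0.1297 ≈ 0.13.

0.13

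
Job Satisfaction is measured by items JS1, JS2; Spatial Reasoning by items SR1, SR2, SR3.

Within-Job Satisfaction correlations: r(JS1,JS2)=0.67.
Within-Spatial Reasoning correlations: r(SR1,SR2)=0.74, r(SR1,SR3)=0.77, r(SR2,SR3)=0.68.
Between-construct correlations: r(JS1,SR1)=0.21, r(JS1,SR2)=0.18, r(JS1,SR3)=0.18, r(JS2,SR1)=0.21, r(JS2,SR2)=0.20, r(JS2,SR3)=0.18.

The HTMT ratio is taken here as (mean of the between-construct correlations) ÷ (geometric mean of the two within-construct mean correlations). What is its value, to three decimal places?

Between-construct mean = 1.16/6 = 0.1933.
Mean within-JS = 0.67/1 = 0.6700; mean within-SR = 2.19/3 = 0.7300.
Geometric mean = √(0.6700 × 0.7300) = 0.6994.
HTMT = 0.1933 / 0.6994 = 0.276.

0.276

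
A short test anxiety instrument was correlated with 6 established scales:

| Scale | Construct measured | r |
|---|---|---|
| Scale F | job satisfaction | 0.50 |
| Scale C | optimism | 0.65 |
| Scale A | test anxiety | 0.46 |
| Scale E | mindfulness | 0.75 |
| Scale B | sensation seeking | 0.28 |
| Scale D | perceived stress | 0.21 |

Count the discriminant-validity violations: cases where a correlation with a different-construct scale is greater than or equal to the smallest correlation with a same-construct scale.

3

Convergent (same construct = test anxiety): Scale A.
Smallest convergent = 0.46. Discriminant values: 0.50, 0.65, 0.75, 0.28, 0.21; count ≥ 0.46 → 3.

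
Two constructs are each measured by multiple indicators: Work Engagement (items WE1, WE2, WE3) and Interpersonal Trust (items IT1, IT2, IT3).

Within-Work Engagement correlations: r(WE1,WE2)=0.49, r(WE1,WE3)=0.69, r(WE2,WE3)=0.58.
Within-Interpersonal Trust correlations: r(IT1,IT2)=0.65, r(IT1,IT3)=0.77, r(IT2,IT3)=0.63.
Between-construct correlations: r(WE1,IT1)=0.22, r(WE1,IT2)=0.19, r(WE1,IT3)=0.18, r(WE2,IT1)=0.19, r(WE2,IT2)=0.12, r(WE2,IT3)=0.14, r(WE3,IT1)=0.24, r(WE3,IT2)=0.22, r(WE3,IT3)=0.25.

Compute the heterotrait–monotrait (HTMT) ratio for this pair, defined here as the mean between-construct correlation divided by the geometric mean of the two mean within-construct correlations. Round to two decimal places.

Mean heterotrait r = 1.75/9 = 0.1944.
Mean within-WE = 1.76/3 = 0.5867; mean within-IT = 2.05/3 = 0.6833.
Geometric mean = √(0.5867 × 0.6833) = 0.6332.
HTMT = 0.1944 / 0.6332 = 0.31.

0.31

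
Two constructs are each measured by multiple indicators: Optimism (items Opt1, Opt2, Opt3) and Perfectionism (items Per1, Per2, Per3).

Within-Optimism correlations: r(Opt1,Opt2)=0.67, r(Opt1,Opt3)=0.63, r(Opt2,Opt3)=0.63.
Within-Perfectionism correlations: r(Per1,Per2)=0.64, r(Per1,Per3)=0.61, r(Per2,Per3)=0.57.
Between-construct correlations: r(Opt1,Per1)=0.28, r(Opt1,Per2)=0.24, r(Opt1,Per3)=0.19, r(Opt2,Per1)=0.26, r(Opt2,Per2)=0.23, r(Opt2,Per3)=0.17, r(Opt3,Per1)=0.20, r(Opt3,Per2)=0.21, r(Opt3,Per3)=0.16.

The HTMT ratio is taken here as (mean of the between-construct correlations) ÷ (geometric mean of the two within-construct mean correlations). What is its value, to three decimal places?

Mean between = 1.94/9 = 0.2156.
Mean within-Opt = 1.93/3 = 0.6433; mean within-Per = 1.82/3 = 0.6067.
Geometric mean = √(0.6433 × 0.6067) = 0.6247.
HTMT = 0.2156 / 0.6247 = 0.345.

0.345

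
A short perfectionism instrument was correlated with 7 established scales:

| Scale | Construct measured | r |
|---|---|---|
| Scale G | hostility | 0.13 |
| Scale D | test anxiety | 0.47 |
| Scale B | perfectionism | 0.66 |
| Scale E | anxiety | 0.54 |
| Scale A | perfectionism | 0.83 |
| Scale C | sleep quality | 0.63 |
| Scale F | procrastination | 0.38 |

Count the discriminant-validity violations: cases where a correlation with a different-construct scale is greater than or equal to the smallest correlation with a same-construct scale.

0

Convergent (same construct = perfectionism): Scale B, Scale A.
Smallest convergent = 0.66. Discriminant values: 0.13, 0.47, 0.54, 0.63, 0.38; count ≥ 0.66 → 0.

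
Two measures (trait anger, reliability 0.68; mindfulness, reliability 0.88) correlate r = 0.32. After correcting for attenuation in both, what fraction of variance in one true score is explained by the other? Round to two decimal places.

0.17

Disattenuated r = 0.32 / √(0.68 × 0.88) = 0.32 / 0.7736 = 0.4137.
Shared true-score variance = 0.4137² = 0.1711 ≈ 0.17.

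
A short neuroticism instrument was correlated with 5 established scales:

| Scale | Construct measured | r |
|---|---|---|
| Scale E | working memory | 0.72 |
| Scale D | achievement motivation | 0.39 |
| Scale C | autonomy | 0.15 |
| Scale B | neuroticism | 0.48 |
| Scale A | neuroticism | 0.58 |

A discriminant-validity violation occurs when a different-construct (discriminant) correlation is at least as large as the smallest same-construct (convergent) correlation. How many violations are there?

1

Convergent (same construct = neuroticism): Scale B, Scale A.
Smallest convergent = 0.48. Discriminant values: 0.72, 0.39, 0.15; count ≥ 0.48 → 1.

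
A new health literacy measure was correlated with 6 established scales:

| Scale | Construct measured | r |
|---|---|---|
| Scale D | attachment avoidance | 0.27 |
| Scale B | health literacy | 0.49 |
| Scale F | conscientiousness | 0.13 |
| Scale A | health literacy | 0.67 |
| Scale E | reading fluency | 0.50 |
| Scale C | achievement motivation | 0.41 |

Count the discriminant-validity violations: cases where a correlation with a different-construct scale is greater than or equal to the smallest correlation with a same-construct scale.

Convergent (same construct = health literacy): Scale B, Scale A.
Smallest convergent = 0.49. Discriminant values: 0.27, 0.13, 0.50, 0.41; count ≥ 0.49 → 1.

1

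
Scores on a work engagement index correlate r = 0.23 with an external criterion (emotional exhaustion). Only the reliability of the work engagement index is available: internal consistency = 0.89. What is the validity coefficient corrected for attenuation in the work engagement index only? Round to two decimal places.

Single correction: r_c = r_obs / √r_xx = 0.23 / √0.89 = 0.23 / 0.9434 ≈ 0.24.

0.24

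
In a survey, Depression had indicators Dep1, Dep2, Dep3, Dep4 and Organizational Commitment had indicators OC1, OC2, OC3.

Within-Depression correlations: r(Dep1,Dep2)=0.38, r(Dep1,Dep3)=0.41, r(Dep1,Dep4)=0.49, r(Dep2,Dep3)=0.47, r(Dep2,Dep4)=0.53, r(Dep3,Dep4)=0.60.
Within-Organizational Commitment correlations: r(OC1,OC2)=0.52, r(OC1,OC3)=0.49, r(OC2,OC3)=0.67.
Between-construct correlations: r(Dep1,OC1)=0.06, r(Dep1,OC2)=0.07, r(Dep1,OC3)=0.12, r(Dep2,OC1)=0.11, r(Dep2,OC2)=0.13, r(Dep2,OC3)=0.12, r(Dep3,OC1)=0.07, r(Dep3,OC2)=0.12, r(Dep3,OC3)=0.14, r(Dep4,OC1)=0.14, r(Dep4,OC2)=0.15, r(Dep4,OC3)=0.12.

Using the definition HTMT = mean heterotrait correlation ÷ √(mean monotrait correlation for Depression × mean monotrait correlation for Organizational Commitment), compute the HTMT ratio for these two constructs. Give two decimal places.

0.22

Mean between = 1.35/12 = 0.1125.
Mean within-Dep = 2.88/6 = 0.4800; mean within-OC = 1.68/3 = 0.5600.
Geometric mean = √(0.4800 × 0.5600) = 0.5185.
HTMT = 0.1125 / 0.5185 = 0.22.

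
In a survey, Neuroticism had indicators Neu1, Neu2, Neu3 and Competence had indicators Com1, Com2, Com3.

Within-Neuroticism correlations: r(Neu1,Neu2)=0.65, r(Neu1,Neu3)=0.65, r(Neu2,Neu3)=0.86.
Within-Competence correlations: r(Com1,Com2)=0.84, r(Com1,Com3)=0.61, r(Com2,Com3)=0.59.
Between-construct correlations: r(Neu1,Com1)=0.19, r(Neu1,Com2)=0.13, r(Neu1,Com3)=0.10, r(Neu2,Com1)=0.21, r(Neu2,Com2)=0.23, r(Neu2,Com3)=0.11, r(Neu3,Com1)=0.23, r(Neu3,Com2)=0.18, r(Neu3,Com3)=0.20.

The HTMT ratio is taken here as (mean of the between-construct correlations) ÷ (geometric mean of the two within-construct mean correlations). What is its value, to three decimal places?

0.251

Mean heterotrait r = 1.58/9 = 0.1756.
Mean within-Neu = 2.16/3 = 0.7200; mean within-Com = 2.04/3 = 0.6800.
Geometric mean = √(0.7200 × 0.6800) = 0.6997.
HTMT = 0.1756 / 0.6997 = 0.251.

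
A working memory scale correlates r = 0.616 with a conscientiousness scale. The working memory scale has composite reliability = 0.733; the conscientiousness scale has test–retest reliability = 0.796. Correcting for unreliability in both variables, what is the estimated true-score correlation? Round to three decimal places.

r_true = r_obs / √(r_xx · r_yy) = 0.616 / √(0.733 × 0.796) = 0.616 / √0.583468 = 0.616 / 0.7639 ≈ 0.806.

0.806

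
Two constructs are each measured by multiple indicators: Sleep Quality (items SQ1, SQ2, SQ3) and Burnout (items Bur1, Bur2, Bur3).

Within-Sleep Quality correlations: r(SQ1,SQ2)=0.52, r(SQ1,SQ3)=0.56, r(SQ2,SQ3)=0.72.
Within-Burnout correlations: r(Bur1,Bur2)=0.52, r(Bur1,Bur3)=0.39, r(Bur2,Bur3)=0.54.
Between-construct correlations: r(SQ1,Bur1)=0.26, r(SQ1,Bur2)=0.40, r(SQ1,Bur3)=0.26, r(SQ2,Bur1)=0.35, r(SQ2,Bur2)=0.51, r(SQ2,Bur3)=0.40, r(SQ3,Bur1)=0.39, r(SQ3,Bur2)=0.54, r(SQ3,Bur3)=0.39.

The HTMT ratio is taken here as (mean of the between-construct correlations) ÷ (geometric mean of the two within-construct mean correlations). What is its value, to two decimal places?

0.72

Mean heterotrait r = 3.50/9 = 0.3889.
Mean within-SQ = 1.80/3 = 0.6000; mean within-Bur = 1.45/3 = 0.4833.
Geometric mean = √(0.6000 × 0.4833) = 0.5385.
HTMT = 0.3889 / 0.5385 = 0.72.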